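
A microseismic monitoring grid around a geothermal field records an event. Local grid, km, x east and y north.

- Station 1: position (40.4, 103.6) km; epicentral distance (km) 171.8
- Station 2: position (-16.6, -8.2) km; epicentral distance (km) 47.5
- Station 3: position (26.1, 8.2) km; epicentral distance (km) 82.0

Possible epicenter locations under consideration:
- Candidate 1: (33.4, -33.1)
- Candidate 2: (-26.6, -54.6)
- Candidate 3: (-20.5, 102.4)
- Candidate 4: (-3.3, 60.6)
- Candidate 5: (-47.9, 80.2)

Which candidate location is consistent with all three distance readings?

Candidate 2

For each candidate, compare |candidate − station| to the reported distance:
Candidate 1: residuals Station 1 34.9, Station 2 8.4, Station 3 40.1 → max 40.1 km
Candidate 2: residuals Station 1 0.0, Station 2 0.0, Station 3 0.0 → max 0.0 km
Candidate 3: residuals Station 1 110.9, Station 2 63.2, Station 3 23.1 → max 110.9 km
Candidate 4: residuals Station 1 110.5, Station 2 22.6, Station 3 21.9 → max 110.5 km
Candidate 5: residuals Station 1 80.5, Station 2 46.3, Station 3 21.2 → max 80.5 km
Only Candidate 2 has all residuals ≈ 0.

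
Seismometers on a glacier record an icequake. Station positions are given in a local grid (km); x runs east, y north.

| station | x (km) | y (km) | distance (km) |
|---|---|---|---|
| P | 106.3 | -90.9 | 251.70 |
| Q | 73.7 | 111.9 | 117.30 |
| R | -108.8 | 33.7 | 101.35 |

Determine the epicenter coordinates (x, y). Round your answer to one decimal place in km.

-43.6 km east, 111.3 km north

Circle about each station: (x − 106.3)² + (y + 90.9)² = 251.70²; (x − 73.7)² + (y − 111.9)² = 117.30²; (x + 108.8)² + (y − 33.7)² = 101.35².
Subtracting pairs of circle equations eliminates x²+y² and gives linear equations (the radical axes):
-65.2 x + 405.6 y = 47984.40
-430.2 x + 249.2 y = 46491.70
Solving the 2×2 system: x ≈ -43.6, y ≈ 111.3 km.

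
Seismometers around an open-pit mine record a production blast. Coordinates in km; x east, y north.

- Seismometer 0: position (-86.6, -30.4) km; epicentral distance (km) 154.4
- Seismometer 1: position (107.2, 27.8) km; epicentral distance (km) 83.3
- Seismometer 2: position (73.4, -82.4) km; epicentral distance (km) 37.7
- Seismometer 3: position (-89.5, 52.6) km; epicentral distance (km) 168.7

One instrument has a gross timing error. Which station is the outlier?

Seismometer 3

Solve using three stations at a time. Using Seismometer 0, Seismometer 1, Seismometer 2 (subtract circle equations pairwise → linear system) gives (x, y) ≈ (67.1, -45.2).
Distances from that point to each station vs reported:
  Seismometer 0: calculated 154.4 vs reported 154.4 → residual 0.0 km
  Seismometer 1: calculated 83.3 vs reported 83.3 → residual 0.0 km
  Seismometer 2: calculated 37.7 vs reported 37.7 → residual 0.0 km
  Seismometer 3: calculated 184.6 vs reported 168.7 → residual 15.9 km
Seismometer 0, Seismometer 1, Seismometer 2 are mutually consistent (residuals ≈ 0); Seismometer 3 is off by 15.9 km.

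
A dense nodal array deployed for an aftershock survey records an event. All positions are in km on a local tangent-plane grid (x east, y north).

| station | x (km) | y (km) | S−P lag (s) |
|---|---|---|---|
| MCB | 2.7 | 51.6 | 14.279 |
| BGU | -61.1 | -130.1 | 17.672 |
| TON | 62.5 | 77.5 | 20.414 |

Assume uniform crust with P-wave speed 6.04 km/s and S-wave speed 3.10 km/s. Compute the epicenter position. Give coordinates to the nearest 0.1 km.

(5.4, -39.3)

Distance from S−P lag: d = Δt · v_P v_S / (v_P − v_S) = Δt · (6.04·3.10)/(6.04−3.10) ≈ 6.3687·Δt.
So d_MCB = 90.94, d_BGU = 112.55, d_TON = 130.01 km.
Circle about each station: (x − 2.7)² + (y − 51.6)² = 90.94²; (x + 61.1)² + (y + 130.1)² = 112.55²; (x − 62.5)² + (y − 77.5)² = 130.01².
Subtracting the MCB equation from the BGU and TON equations removes the quadratic terms:
-127.6 x − 363.4 y = 13591.95
119.6 x + 51.8 y = -1389.87
Solving the 2×2 system: x ≈ 5.4, y ≈ -39.3 km.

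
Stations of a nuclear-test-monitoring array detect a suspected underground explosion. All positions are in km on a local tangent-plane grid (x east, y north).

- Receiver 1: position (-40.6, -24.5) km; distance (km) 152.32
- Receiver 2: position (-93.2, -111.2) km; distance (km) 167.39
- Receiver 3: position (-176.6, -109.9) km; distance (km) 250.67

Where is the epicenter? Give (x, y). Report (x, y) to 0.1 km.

Circle about each station: (x + 40.6)² + (y + 24.5)² = 152.32²; (x + 93.2)² + (y + 111.2)² = 167.39²; (x + 176.6)² + (y + 109.9)² = 250.67².
Subtracting the Receiver 1 equation from the Receiver 2 and Receiver 3 equations removes the quadratic terms:
-105.2 x − 173.4 y = 13985.04
-272.0 x − 170.8 y = 1382.89
Solving the 2×2 system: x ≈ 73.6, y ≈ -125.3 km.
Check against Receiver 1 (with the unrounded x, y): √((x + 40.6)²+(y + 24.5)²) = 152.32 ≈ 152.32 km. ✓

x ≈ 73.6 km, y ≈ -125.3 km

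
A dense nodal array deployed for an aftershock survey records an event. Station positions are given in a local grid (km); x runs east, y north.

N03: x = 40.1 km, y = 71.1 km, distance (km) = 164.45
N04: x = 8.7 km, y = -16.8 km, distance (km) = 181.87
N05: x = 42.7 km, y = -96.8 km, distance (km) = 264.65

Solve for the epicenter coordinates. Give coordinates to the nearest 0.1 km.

Circle about each station: (x − 40.1)² + (y − 71.1)² = 164.45²; (x − 8.7)² + (y + 16.8)² = 181.87²; (x − 42.7)² + (y + 96.8)² = 264.65².
Subtracting the N03 equation from the N04 and N05 equations removes the quadratic terms:
-62.8 x − 175.8 y = -12338.18
5.2 x − 335.8 y = -38465.51
Solving the 2×2 system: x ≈ -119.0, y ≈ 112.7 km.

-119.0 km east, 112.7 km north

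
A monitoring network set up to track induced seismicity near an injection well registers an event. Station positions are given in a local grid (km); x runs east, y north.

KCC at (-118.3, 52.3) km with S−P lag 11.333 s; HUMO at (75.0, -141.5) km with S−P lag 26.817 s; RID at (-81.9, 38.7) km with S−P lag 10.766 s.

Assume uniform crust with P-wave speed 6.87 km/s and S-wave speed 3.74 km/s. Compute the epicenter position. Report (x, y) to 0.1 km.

(-120.7, -40.7)

Distance from S−P lag: d = Δt · v_P v_S / (v_P − v_S) = Δt · (6.87·3.74)/(6.87−3.74) ≈ 8.2089·Δt.
So d_KCC = 93.03, d_HUMO = 220.14, d_RID = 88.38 km.
Circle about each station: (x + 118.3)² + (y − 52.3)² = 93.03²; (x − 75.0)² + (y + 141.5)² = 220.14²; (x + 81.9)² + (y − 38.7)² = 88.38².
Subtracting pairs of circle equations eliminates x²+y² and gives linear equations (the radical axes):
386.6 x − 387.6 y = -30889.97
72.8 x − 27.2 y = -7681.32
Solving the 2×2 system: x ≈ -120.7, y ≈ -40.7 km.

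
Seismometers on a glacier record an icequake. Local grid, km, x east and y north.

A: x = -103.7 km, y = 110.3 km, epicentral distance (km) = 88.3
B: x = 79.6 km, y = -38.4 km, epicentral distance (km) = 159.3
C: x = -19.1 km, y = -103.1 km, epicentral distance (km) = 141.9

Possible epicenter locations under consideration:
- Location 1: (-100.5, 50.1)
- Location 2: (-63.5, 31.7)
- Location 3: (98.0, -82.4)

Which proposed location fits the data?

Location 2

For each candidate, compare |candidate − station| to the reported distance:
Location 1: residuals A 28.0, B 41.4, C 31.6 → max 41.4 km
Location 2: residuals A 0.0, B 0.0, C 0.0 → max 0.0 km
Location 3: residuals A 190.7, B 111.6, C 23.0 → max 190.7 km
Only Location 2 has all residuals ≈ 0.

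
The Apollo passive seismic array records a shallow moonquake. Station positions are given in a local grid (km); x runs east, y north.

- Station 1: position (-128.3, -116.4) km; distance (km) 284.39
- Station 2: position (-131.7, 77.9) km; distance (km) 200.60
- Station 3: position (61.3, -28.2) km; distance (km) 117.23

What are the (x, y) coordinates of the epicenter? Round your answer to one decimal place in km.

x ≈ 68.6 km, y ≈ 88.8 km

Circle about each station: (x + 128.3)² + (y + 116.4)² = 284.39²; (x + 131.7)² + (y − 77.9)² = 200.60²; (x − 61.3)² + (y + 28.2)² = 117.23².
Subtracting the Station 1 equation from the Station 2 and Station 3 equations removes the quadratic terms:
-6.8 x + 388.6 y = 34040.76
379.2 x + 176.4 y = 41677.88
Solving the 2×2 system: x ≈ 68.6, y ≈ 88.8 km.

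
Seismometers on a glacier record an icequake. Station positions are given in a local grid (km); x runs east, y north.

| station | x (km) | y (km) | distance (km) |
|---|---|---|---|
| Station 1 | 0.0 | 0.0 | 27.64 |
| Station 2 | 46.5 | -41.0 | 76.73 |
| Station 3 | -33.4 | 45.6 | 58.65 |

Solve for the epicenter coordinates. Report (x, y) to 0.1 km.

(-24.7, -12.4)

Circle about each station: x² + y² = 27.64²; (x − 46.5)² + (y + 41.0)² = 76.73²; (x + 33.4)² + (y − 45.6)² = 58.65².
Subtracting pairs of circle equations eliminates x²+y² and gives linear equations (the radical axes):
93.0 x − 82.0 y = -1280.27
-66.8 x + 91.2 y = 519.07
Solving the 2×2 system: x ≈ -24.7, y ≈ -12.4 km.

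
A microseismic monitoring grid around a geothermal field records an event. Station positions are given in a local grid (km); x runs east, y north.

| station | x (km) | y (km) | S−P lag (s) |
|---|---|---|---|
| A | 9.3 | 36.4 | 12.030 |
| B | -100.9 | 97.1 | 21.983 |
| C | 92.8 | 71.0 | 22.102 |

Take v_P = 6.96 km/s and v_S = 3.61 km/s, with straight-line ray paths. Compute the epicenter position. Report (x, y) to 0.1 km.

Distance from S−P lag: d = Δt · v_P v_S / (v_P − v_S) = Δt · (6.96·3.61)/(6.96−3.61) ≈ 7.5002·Δt.
So d_A = 90.23, d_B = 164.88, d_C = 165.77 km.
Circle about each station: (x − 9.3)² + (y − 36.4)² = 90.23²; (x + 100.9)² + (y − 97.1)² = 164.88²; (x − 92.8)² + (y − 71.0)² = 165.77².
Subtracting pairs of circle equations eliminates x²+y² and gives linear equations (the radical axes):
-220.4 x + 121.4 y = -846.19
167.0 x + 69.2 y = -7096.85
Solving the 2×2 system: x ≈ -22.6, y ≈ -48.0 km.
Check against A (with the unrounded x, y): √((x − 9.3)²+(y − 36.4)²) = 90.23 ≈ 90.23 km. ✓

-22.6 km east, -48.0 km north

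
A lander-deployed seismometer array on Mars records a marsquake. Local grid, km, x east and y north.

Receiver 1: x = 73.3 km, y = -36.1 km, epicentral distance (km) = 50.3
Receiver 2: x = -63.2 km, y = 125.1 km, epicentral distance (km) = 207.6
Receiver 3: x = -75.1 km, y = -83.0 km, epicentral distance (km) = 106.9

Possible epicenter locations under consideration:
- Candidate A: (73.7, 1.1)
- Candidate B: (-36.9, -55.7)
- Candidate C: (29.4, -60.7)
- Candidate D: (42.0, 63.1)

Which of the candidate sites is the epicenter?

For each candidate, compare |candidate − station| to the reported distance:
Candidate A: residuals Receiver 1 13.1, Receiver 2 22.9, Receiver 3 64.0 → max 64.0 km
Candidate B: residuals Receiver 1 61.6, Receiver 2 24.9, Receiver 3 59.9 → max 61.6 km
Candidate C: residuals Receiver 1 0.0, Receiver 2 0.0, Receiver 3 0.0 → max 0.0 km
Candidate D: residuals Receiver 1 53.7, Receiver 2 85.5, Receiver 3 80.3 → max 85.5 km
Only Candidate C has all residuals ≈ 0.

Candidate C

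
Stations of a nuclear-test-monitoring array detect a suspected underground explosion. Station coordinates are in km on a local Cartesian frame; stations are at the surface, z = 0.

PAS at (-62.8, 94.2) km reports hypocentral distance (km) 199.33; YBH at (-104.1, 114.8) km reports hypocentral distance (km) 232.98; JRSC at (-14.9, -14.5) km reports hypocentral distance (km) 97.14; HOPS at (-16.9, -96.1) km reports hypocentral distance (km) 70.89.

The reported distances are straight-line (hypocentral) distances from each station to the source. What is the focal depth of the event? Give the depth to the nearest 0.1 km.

depth ≈ 67.7 km

Each station gives a sphere (x−x_i)² + (y−y_i)² + z² = d_i² (stations at z=0).
Subtracting the PAS sphere from YBH and JRSC: z² cancels, leaving linear equations in x and y:
-82.6 x + 41.2 y = -3348.86
95.8 x − 217.4 y = 17911.05
Solving: x ≈ -0.706, y ≈ -82.699 km (keep extra digits for the depth step; rounded: -0.7, -82.7).
Then from the PAS sphere: z² = 199.33² − (x + 62.8)² − (y − 94.2)² with x = -0.706, y = -82.699, so z ≈ 67.702 ≈ 67.7 km.
Check against HOPS (with the unrounded solution): distance 70.89 ≈ 70.89 km. ✓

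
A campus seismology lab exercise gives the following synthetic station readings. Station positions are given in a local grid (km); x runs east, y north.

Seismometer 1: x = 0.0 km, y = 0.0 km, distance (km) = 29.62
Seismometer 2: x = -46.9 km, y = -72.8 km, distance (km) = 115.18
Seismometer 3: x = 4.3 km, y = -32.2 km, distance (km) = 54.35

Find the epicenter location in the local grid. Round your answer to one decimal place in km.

(22.8, 18.9)

Circle about each station: x² + y² = 29.62²; (x + 46.9)² + (y + 72.8)² = 115.18²; (x − 4.3)² + (y + 32.2)² = 54.35².
Subtracting the Seismometer 1 equation from the Seismometer 2 and Seismometer 3 equations removes the quadratic terms:
-93.8 x − 145.6 y = -4889.64
8.6 x − 64.4 y = -1021.25
Solving the 2×2 system: x ≈ 22.8, y ≈ 18.9 km.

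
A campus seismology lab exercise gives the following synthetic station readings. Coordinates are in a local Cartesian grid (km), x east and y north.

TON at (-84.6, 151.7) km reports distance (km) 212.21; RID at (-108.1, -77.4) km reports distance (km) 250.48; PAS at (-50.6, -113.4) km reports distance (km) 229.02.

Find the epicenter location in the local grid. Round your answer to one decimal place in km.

Circle about each station: (x + 84.6)² + (y − 151.7)² = 212.21²; (x + 108.1)² + (y + 77.4)² = 250.48²; (x + 50.6)² + (y + 113.4)² = 229.02².
Subtracting pairs of circle equations eliminates x²+y² and gives linear equations (the radical axes):
-47.0 x − 458.2 y = -30200.83
68.0 x − 530.2 y = -22167.21
Solving the 2×2 system: x ≈ 104.4, y ≈ 55.2 km.

104.4 km east, 55.2 km north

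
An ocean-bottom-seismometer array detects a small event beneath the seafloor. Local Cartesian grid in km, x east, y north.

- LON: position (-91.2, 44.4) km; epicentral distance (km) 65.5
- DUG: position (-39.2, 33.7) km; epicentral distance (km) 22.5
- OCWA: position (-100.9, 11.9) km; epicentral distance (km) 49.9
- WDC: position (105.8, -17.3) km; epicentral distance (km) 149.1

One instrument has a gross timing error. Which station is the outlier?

Solve using three stations at a time. Using LON, DUG, WDC (subtract circle equations pairwise → linear system) gives (x, y) ≈ (-26.1, 52.4).
Distances from that point to each station vs reported:
  LON: calculated 65.6 vs reported 65.5 → residual 0.1 km
  DUG: calculated 22.8 vs reported 22.5 → residual 0.3 km
  OCWA: calculated 85.1 vs reported 49.9 → residual 35.2 km
  WDC: calculated 149.2 vs reported 149.1 → residual 0.1 km
LON, DUG, WDC are mutually consistent (residuals ≈ 0); OCWA is off by 35.2 km.

OCWA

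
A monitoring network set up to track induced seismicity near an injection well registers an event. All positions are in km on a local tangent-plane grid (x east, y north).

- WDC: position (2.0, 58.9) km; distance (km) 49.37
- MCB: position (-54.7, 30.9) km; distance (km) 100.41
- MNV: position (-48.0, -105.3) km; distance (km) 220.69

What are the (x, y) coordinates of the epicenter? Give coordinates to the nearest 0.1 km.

Circle about each station: (x − 2.0)² + (y − 58.9)² = 49.37²; (x + 54.7)² + (y − 30.9)² = 100.41²; (x + 48.0)² + (y + 105.3)² = 220.69².
Subtracting the WDC equation from the MCB and MNV equations removes the quadratic terms:
-113.4 x − 56.0 y = -7171.08
-100.0 x − 328.4 y = -36347.80
Solving the 2×2 system: x ≈ 10.1, y ≈ 107.6 km.

x ≈ 10.1 km, y ≈ 107.6 km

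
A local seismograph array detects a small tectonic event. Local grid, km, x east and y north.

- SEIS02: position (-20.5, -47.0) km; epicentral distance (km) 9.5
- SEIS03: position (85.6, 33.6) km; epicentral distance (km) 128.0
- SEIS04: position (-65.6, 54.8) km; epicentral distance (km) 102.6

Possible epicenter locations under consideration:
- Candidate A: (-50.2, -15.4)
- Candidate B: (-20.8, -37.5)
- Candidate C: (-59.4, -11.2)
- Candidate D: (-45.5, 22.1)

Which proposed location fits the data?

Candidate B

For each candidate, compare |candidate − station| to the reported distance:
Candidate A: residuals SEIS02 33.9, SEIS03 16.4, SEIS04 30.7 → max 33.9 km
Candidate B: residuals SEIS02 0.0, SEIS03 0.0, SEIS04 0.0 → max 0.0 km
Candidate C: residuals SEIS02 43.4, SEIS03 23.8, SEIS04 36.3 → max 43.4 km
Candidate D: residuals SEIS02 64.0, SEIS03 3.6, SEIS04 64.2 → max 64.2 km
Only Candidate B has all residuals ≈ 0.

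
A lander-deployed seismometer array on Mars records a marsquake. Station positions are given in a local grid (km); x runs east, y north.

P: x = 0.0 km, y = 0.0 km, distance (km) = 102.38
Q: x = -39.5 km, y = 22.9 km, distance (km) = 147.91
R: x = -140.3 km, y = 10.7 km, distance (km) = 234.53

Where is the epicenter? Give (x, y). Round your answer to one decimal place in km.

x ≈ 83.6 km, y ≈ -59.1 km

Circle about each station: x² + y² = 102.38²; (x + 39.5)² + (y − 22.9)² = 147.91²; (x + 140.3)² + (y − 10.7)² = 234.53².
Subtracting the P equation from the Q and R equations removes the quadratic terms:
-79.0 x + 45.8 y = -9311.04
-280.6 x + 21.4 y = -24724.08
Solving the 2×2 system: x ≈ 83.6, y ≈ -59.1 km.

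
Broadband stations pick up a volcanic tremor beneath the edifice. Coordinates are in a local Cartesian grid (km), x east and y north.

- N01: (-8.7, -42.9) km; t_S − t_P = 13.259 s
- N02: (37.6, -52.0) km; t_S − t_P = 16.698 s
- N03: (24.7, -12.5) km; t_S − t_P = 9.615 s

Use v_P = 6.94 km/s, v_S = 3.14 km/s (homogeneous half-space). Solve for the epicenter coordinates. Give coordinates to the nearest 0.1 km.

Distance from S−P lag: d = Δt · v_P v_S / (v_P − v_S) = Δt · (6.94·3.14)/(6.94−3.14) ≈ 5.7346·Δt.
So d_N01 = 76.04, d_N02 = 95.76, d_N03 = 55.14 km.
Circle about each station: (x + 8.7)² + (y + 42.9)² = 76.04²; (x − 37.6)² + (y + 52.0)² = 95.76²; (x − 24.7)² + (y + 12.5)² = 55.14².
Subtracting the N01 equation from the N02 and N03 equations removes the quadratic terms:
92.6 x − 18.2 y = -1186.24
66.8 x + 60.8 y = 1591.90
Solving the 2×2 system: x ≈ -6.3, y ≈ 33.1 km.

x ≈ -6.3 km, y ≈ 33.1 km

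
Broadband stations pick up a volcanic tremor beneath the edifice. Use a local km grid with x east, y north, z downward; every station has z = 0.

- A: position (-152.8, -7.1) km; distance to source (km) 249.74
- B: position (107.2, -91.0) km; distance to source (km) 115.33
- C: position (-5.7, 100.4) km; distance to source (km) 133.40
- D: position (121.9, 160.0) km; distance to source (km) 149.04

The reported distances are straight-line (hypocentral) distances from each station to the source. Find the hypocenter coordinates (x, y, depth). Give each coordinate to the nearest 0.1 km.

(93.2, 18.0, 35.0)

Each station gives a sphere (x−x_i)² + (y−y_i)² + z² = d_i² (stations at z=0).
Subtracting the A sphere from B and C: z² cancels, leaving linear equations in x and y:
520.0 x − 167.8 y = 45443.65
294.2 x + 215.0 y = 31288.91
Solving: x ≈ 93.200, y ≈ 17.998 km (keep extra digits for the depth step; rounded: 93.2, 18.0).
Then from the A sphere: z² = 249.74² − (x + 152.8)² − (y + 7.1)² with x = 93.200, y = 17.998, so z ≈ 34.988 ≈ 35.0 km.
Check against D (with the unrounded solution): distance 149.04 ≈ 149.04 km. ✓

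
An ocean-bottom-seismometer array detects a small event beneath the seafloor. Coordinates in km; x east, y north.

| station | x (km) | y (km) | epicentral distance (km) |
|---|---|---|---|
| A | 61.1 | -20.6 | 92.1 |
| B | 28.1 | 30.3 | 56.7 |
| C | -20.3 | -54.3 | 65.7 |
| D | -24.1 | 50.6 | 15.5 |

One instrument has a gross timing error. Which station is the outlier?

D

Solve using three stations at a time. Using A, B, C (subtract circle equations pairwise → linear system) gives (x, y) ≈ (-25.3, 11.2).
Distances from that point to each station vs reported:
  A: calculated 92.1 vs reported 92.1 → residual 0.0 km
  B: calculated 56.7 vs reported 56.7 → residual 0.0 km
  C: calculated 65.7 vs reported 65.7 → residual 0.0 km
  D: calculated 39.4 vs reported 15.5 → residual 23.9 km
A, B, C are mutually consistent (residuals ≈ 0); D is off by 23.9 km.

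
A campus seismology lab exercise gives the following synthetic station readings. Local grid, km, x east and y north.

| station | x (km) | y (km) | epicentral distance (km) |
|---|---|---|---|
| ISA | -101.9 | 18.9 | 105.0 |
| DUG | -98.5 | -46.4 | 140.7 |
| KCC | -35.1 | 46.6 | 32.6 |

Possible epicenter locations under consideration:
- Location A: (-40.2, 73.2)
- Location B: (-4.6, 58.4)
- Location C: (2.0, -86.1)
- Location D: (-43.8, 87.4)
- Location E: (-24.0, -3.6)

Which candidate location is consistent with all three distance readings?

For each candidate, compare |candidate − station| to the reported distance:
Location A: residuals ISA 22.8, DUG 7.6, KCC 5.5 → max 22.8 km
Location B: residuals ISA 0.0, DUG 0.0, KCC 0.1 → max 0.1 km
Location C: residuals ISA 42.7, DUG 32.6, KCC 105.2 → max 105.2 km
Location D: residuals ISA 15.2, DUG 3.8, KCC 9.1 → max 15.2 km
Location E: residuals ISA 23.9, DUG 54.8, KCC 18.8 → max 54.8 km
Only Location B has all residuals ≈ 0.

Location B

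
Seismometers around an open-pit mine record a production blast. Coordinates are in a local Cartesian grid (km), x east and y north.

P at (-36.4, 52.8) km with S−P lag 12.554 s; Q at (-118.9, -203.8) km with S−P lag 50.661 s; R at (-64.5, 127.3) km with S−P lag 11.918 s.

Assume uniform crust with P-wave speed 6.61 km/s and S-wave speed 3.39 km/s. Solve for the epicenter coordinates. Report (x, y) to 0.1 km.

x ≈ 18.2 km, y ≈ 121.0 km

Distance from S−P lag: d = Δt · v_P v_S / (v_P − v_S) = Δt · (6.61·3.39)/(6.61−3.39) ≈ 6.9590·Δt.
So d_P = 87.36, d_Q = 352.55, d_R = 82.94 km.
Circle about each station: (x + 36.4)² + (y − 52.8)² = 87.36²; (x + 118.9)² + (y + 203.8)² = 352.55²; (x + 64.5)² + (y − 127.3)² = 82.94².
Subtracting pairs of circle equations eliminates x²+y² and gives linear equations (the radical axes):
-165.0 x − 513.2 y = -65100.88
-56.2 x + 149.0 y = 17005.47
Solving the 2×2 system: x ≈ 18.2, y ≈ 121.0 km.
Check against P (with the unrounded x, y): √((x + 36.4)²+(y − 52.8)²) = 87.37 ≈ 87.36 km. ✓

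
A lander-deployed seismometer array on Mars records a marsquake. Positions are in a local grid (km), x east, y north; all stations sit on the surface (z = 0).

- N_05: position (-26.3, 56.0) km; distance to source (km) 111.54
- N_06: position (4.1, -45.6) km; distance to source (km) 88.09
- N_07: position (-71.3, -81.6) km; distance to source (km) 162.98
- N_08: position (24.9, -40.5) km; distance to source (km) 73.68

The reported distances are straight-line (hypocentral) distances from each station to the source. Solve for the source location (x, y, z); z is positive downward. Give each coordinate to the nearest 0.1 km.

x ≈ 59.2 km, y ≈ 3.2 km, depth ≈ 48.4 km

Each station gives a sphere (x−x_i)² + (y−y_i)² + z² = d_i² (stations at z=0).
Subtracting the N_05 sphere from N_06 and N_07: z² cancels, leaving linear equations in x and y:
60.8 x − 203.2 y = 2949.80
-90.0 x − 275.2 y = -6206.75
Solving: x ≈ 59.194, y ≈ 3.195 km (keep extra digits for the depth step; rounded: 59.2, 3.2).
Then from the N_05 sphere: z² = 111.54² − (x + 26.3)² − (y − 56.0)² with x = 59.194, y = 3.195, so z ≈ 48.411 ≈ 48.4 km.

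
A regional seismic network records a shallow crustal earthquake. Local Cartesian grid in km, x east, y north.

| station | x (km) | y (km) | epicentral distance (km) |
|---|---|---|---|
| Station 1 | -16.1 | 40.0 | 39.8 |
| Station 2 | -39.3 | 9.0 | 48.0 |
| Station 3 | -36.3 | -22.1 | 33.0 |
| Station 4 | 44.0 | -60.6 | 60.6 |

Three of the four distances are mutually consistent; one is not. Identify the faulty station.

Solve using three stations at a time. Using Station 2, Station 3, Station 4 (subtract circle equations pairwise → linear system) gives (x, y) ≈ (-3.3, -22.8).
Distances from that point to each station vs reported:
  Station 1: calculated 64.0 vs reported 39.8 → residual 24.2 km
  Station 2: calculated 48.0 vs reported 48.0 → residual 0.0 km
  Station 3: calculated 33.0 vs reported 33.0 → residual 0.0 km
  Station 4: calculated 60.6 vs reported 60.6 → residual 0.0 km
Station 2, Station 3, Station 4 are mutually consistent (residuals ≈ 0); Station 1 is off by 24.2 km.

Station 1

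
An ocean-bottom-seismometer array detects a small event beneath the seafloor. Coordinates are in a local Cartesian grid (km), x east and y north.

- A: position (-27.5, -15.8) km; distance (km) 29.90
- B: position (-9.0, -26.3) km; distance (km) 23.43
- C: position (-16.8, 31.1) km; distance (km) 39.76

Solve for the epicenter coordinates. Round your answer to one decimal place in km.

(0.3, -4.8)

Circle about each station: (x + 27.5)² + (y + 15.8)² = 29.90²; (x + 9.0)² + (y + 26.3)² = 23.43²; (x + 16.8)² + (y − 31.1)² = 39.76².
Subtracting pairs of circle equations eliminates x²+y² and gives linear equations (the radical axes):
37.0 x − 21.0 y = 111.85
21.4 x + 93.8 y = -443.29
Solving the 2×2 system: x ≈ 0.3, y ≈ -4.8 km.
Check against A (with the unrounded x, y): √((x + 27.5)²+(y + 15.8)²) = 29.90 ≈ 29.90 km. ✓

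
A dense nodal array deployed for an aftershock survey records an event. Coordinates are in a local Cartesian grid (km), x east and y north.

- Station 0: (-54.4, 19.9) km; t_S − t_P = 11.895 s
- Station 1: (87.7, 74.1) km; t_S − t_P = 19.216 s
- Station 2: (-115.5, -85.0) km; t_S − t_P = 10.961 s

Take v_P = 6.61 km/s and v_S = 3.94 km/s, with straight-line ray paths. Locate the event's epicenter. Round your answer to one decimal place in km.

(-8.6, -86.7)

Distance from S−P lag: d = Δt · v_P v_S / (v_P − v_S) = Δt · (6.61·3.94)/(6.61−3.94) ≈ 9.7541·Δt.
So d_Station 0 = 116.02, d_Station 1 = 187.43, d_Station 2 = 106.91 km.
Circle about each station: (x + 54.4)² + (y − 19.9)² = 116.02²; (x − 87.7)² + (y − 74.1)² = 187.43²; (x + 115.5)² + (y + 85.0)² = 106.91².
Subtracting pairs of circle equations eliminates x²+y² and gives linear equations (the radical axes):
284.2 x + 108.4 y = -11842.63
-122.2 x − 209.8 y = 19240.77
Solving the 2×2 system: x ≈ -8.6, y ≈ -86.7 km.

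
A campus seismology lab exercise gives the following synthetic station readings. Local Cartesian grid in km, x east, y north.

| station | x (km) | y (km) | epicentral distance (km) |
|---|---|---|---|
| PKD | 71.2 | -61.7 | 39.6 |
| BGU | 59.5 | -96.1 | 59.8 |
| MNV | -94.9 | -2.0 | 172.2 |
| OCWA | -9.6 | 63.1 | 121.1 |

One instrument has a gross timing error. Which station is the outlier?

Solve using three stations at a time. Using PKD, MNV, OCWA (subtract circle equations pairwise → linear system) gives (x, y) ≈ (76.1, -22.5).
Distances from that point to each station vs reported:
  PKD: calculated 39.5 vs reported 39.6 → residual 0.1 km
  BGU: calculated 75.5 vs reported 59.8 → residual 15.7 km
  MNV: calculated 172.2 vs reported 172.2 → residual 0.0 km
  OCWA: calculated 121.1 vs reported 121.1 → residual 0.0 km
PKD, MNV, OCWA are mutually consistent (residuals ≈ 0); BGU is off by 15.7 km.

BGU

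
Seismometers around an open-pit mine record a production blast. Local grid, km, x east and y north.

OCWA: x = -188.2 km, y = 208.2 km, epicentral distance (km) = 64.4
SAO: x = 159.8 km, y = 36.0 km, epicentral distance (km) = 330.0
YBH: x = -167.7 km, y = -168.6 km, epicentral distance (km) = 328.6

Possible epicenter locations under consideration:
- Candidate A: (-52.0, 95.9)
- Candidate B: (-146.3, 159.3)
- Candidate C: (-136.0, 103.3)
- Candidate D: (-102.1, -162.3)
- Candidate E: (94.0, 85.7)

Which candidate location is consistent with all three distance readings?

For each candidate, compare |candidate − station| to the reported distance:
Candidate A: residuals OCWA 112.1, SAO 109.9, YBH 39.9 → max 112.1 km
Candidate B: residuals OCWA 0.0, SAO 0.0, YBH 0.0 → max 0.0 km
Candidate C: residuals OCWA 52.8, SAO 26.6, YBH 54.9 → max 54.9 km
Candidate D: residuals OCWA 316.0, SAO 1.5, YBH 262.7 → max 316.0 km
Candidate E: residuals OCWA 243.2, SAO 247.5, YBH 36.3 → max 247.5 km
Only Candidate B has all residuals ≈ 0.

Candidate B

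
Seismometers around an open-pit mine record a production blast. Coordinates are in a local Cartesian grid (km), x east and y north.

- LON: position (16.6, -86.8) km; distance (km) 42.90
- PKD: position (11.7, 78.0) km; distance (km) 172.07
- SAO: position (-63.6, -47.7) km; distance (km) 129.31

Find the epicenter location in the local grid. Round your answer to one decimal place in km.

x ≈ 59.5 km, y ≈ -87.3 km

Circle about each station: (x − 16.6)² + (y + 86.8)² = 42.90²; (x − 11.7)² + (y − 78.0)² = 172.07²; (x + 63.6)² + (y + 47.7)² = 129.31².
Subtracting the LON equation from the PKD and SAO equations removes the quadratic terms:
-9.8 x + 329.6 y = -29356.58
-160.4 x + 78.2 y = -16370.22
Solving the 2×2 system: x ≈ 59.5, y ≈ -87.3 km.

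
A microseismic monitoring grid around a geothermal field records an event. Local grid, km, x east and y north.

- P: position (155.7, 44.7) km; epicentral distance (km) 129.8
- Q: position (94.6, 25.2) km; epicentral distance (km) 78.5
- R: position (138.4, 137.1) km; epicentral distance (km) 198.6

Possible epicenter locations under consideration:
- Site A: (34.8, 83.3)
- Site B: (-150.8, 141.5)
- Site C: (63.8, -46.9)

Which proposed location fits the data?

For each candidate, compare |candidate − station| to the reported distance:
Site A: residuals P 2.9, Q 4.9, R 81.9 → max 81.9 km
Site B: residuals P 191.6, Q 193.1, R 90.6 → max 193.1 km
Site C: residuals P 0.0, Q 0.1, R 0.1 → max 0.1 km
Only Site C has all residuals ≈ 0.

Site C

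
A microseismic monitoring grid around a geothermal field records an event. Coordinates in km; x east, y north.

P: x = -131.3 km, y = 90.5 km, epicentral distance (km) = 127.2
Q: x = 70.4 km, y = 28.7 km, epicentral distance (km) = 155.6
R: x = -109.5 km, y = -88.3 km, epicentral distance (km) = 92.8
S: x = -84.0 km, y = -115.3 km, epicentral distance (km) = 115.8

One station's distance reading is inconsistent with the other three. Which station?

Solve using three stations at a time. Using Q, R, S (subtract circle equations pairwise → linear system) gives (x, y) ≈ (-82.6, 0.4).
Distances from that point to each station vs reported:
  P: calculated 102.4 vs reported 127.2 → residual 24.8 km
  Q: calculated 155.6 vs reported 155.6 → residual 0.0 km
  R: calculated 92.7 vs reported 92.8 → residual 0.1 km
  S: calculated 115.7 vs reported 115.8 → residual 0.1 km
Q, R, S are mutually consistent (residuals ≈ 0); P is off by 24.8 km.

P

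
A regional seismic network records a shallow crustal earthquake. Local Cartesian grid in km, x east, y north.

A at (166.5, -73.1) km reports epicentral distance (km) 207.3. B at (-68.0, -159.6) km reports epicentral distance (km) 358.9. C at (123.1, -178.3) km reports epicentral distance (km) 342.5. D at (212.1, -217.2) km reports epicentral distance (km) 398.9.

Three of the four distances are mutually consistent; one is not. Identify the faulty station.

A

Solve using three stations at a time. Using B, C, D (subtract circle equations pairwise → linear system) gives (x, y) ≈ (90.1, 162.3).
Distances from that point to each station vs reported:
  A: calculated 247.5 vs reported 207.3 → residual 40.2 km
  B: calculated 358.6 vs reported 358.9 → residual 0.3 km
  C: calculated 342.2 vs reported 342.5 → residual 0.3 km
  D: calculated 398.7 vs reported 398.9 → residual 0.2 km
B, C, D are mutually consistent (residuals ≈ 0); A is off by 40.2 km.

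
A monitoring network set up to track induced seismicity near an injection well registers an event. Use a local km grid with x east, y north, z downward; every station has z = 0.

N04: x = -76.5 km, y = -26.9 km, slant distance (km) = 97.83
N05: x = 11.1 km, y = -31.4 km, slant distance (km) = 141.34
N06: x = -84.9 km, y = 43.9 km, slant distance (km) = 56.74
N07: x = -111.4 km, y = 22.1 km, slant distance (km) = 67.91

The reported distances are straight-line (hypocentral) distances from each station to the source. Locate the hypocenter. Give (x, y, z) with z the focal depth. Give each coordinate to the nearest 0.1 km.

(-87.9, 52.5, 56.0)

Each station gives a sphere (x−x_i)² + (y−y_i)² + z² = d_i² (stations at z=0).
Subtracting the N04 sphere from N05 and N06: z² cancels, leaving linear equations in x and y:
175.2 x − 9.0 y = -15872.98
-16.8 x + 141.6 y = 8910.64
Solving: x ≈ -87.902, y ≈ 52.499 km (keep extra digits for the depth step; rounded: -87.9, 52.5).
Then from the N04 sphere: z² = 97.83² − (x + 76.5)² − (y + 26.9)² with x = -87.902, y = 52.499, so z ≈ 56.004 ≈ 56.0 km.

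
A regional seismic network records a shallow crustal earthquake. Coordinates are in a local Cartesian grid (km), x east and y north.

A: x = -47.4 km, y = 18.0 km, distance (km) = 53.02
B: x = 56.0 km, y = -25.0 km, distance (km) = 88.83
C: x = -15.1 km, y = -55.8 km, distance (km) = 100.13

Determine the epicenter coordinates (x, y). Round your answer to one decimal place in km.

(-0.8, 43.3)

Circle about each station: (x + 47.4)² + (y − 18.0)² = 53.02²; (x − 56.0)² + (y + 25.0)² = 88.83²; (x + 15.1)² + (y + 55.8)² = 100.13².
Subtracting the A equation from the B and C equations removes the quadratic terms:
206.8 x − 86.0 y = -3889.41
64.6 x − 147.6 y = -6444.01
Solving the 2×2 system: x ≈ -0.8, y ≈ 43.3 km.
Check against A (with the unrounded x, y): √((x + 47.4)²+(y − 18.0)²) = 53.03 ≈ 53.02 km. ✓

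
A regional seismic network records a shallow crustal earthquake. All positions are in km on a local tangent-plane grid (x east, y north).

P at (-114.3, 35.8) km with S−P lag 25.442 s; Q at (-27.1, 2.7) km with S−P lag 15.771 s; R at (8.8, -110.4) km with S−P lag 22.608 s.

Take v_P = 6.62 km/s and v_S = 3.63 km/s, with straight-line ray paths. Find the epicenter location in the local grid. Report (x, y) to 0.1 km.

Distance from S−P lag: d = Δt · v_P v_S / (v_P − v_S) = Δt · (6.62·3.63)/(6.62−3.63) ≈ 8.0370·Δt.
So d_P = 204.48, d_Q = 126.75, d_R = 181.70 km.
Circle about each station: (x + 114.3)² + (y − 35.8)² = 204.48²; (x + 27.1)² + (y − 2.7)² = 126.75²; (x − 8.8)² + (y + 110.4)² = 181.70².
Subtracting the P equation from the Q and R equations removes the quadratic terms:
174.4 x − 66.2 y = 12142.08
246.2 x − 292.4 y = 6716.65
Solving the 2×2 system: x ≈ 89.5, y ≈ 52.4 km.
Check against P (with the unrounded x, y): √((x + 114.3)²+(y − 35.8)²) = 204.49 ≈ 204.48 km. ✓

(89.5, 52.4)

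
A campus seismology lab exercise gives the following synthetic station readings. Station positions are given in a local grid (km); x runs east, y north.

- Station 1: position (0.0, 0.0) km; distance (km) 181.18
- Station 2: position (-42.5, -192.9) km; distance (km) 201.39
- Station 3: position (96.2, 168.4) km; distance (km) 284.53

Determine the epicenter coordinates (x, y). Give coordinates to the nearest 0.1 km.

Circle about each station: x² + y² = 181.18²; (x + 42.5)² + (y + 192.9)² = 201.39²; (x − 96.2)² + (y − 168.4)² = 284.53².
Subtracting pairs of circle equations eliminates x²+y² and gives linear equations (the radical axes):
-85.0 x − 385.8 y = 31284.92
192.4 x + 336.8 y = -10518.13
Solving the 2×2 system: x ≈ 142.1, y ≈ -112.4 km.

(142.1, -112.4)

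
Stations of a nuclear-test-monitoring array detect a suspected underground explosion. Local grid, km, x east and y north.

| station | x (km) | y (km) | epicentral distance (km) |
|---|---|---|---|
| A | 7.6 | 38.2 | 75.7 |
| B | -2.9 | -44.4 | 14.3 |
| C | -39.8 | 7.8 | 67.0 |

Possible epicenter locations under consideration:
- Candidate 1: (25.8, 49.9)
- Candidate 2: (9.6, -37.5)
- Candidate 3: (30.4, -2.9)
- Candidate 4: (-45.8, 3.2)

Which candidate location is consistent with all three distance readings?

Candidate 2

For each candidate, compare |candidate − station| to the reported distance:
Candidate 1: residuals A 54.1, B 84.3, C 10.9 → max 84.3 km
Candidate 2: residuals A 0.0, B 0.0, C 0.0 → max 0.0 km
Candidate 3: residuals A 28.7, B 38.9, C 4.0 → max 38.9 km
Candidate 4: residuals A 11.9, B 49.8, C 59.4 → max 59.4 km
Only Candidate 2 has all residuals ≈ 0.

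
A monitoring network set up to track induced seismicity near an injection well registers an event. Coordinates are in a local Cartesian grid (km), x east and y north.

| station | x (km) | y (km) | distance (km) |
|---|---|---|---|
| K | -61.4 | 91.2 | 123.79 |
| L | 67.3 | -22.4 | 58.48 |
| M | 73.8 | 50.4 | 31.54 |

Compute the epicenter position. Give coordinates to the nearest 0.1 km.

Circle about each station: (x + 61.4)² + (y − 91.2)² = 123.79²; (x − 67.3)² + (y + 22.4)² = 58.48²; (x − 73.8)² + (y − 50.4)² = 31.54².
Subtracting the K equation from the L and M equations removes the quadratic terms:
257.4 x − 227.2 y = 4847.70
270.4 x − 81.6 y = 10228.39
Solving the 2×2 system: x ≈ 47.7, y ≈ 32.7 km.
Check against K (with the unrounded x, y): √((x + 61.4)²+(y − 91.2)²) = 123.79 ≈ 123.79 km. ✓

47.7 km east, 32.7 km north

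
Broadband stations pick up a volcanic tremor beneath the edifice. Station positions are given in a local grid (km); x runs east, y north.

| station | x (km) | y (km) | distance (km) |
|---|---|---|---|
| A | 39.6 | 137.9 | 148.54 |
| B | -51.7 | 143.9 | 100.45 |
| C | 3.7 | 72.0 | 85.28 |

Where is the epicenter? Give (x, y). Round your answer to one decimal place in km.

x ≈ -77.8 km, y ≈ 46.9 km

Circle about each station: (x − 39.6)² + (y − 137.9)² = 148.54²; (x + 51.7)² + (y − 143.9)² = 100.45²; (x − 3.7)² + (y − 72.0)² = 85.28².
Subtracting pairs of circle equations eliminates x²+y² and gives linear equations (the radical axes):
-182.6 x + 12.0 y = 14769.46
-71.8 x − 131.8 y = -595.43
Solving the 2×2 system: x ≈ -77.8, y ≈ 46.9 km.
Check against A (with the unrounded x, y): √((x − 39.6)²+(y − 137.9)²) = 148.54 ≈ 148.54 km. ✓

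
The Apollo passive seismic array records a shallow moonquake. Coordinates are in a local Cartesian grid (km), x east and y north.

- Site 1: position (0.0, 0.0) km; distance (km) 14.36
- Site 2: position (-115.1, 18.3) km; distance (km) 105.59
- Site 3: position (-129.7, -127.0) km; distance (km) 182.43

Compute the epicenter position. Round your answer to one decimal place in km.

Circle about each station: x² + y² = 14.36²; (x + 115.1)² + (y − 18.3)² = 105.59²; (x + 129.7)² + (y + 127.0)² = 182.43².
Subtracting the Site 1 equation from the Site 2 and Site 3 equations removes the quadratic terms:
-230.2 x + 36.6 y = 2639.86
-259.4 x − 254.0 y = -123.41
Solving the 2×2 system: x ≈ -9.8, y ≈ 10.5 km.
Check against Site 1 (with the unrounded x, y): √(x²+y²) = 14.36 ≈ 14.36 km. ✓

-9.8 km east, 10.5 km north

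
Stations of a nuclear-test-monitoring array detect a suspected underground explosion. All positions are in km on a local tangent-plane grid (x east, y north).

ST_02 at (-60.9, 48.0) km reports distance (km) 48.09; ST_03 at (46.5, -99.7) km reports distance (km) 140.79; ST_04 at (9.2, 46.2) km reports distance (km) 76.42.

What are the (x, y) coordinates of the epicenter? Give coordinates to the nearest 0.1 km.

-52.2 km east, 0.7 km north

Circle about each station: (x + 60.9)² + (y − 48.0)² = 48.09²; (x − 46.5)² + (y + 99.7)² = 140.79²; (x − 9.2)² + (y − 46.2)² = 76.42².
Subtracting the ST_02 equation from the ST_03 and ST_04 equations removes the quadratic terms:
214.8 x − 295.4 y = -11419.65
140.2 x − 3.6 y = -7321.10
Solving the 2×2 system: x ≈ -52.2, y ≈ 0.7 km.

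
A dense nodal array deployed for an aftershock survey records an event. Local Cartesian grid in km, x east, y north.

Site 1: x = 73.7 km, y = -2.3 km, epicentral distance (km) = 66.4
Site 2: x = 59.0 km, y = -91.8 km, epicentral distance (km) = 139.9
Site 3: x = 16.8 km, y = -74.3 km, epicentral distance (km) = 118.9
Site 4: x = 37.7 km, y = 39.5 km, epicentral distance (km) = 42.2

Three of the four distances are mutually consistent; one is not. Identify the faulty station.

Solve using three stations at a time. Using Site 1, Site 2, Site 3 (subtract circle equations pairwise → linear system) gives (x, y) ≈ (26.3, 44.2).
Distances from that point to each station vs reported:
  Site 1: calculated 66.4 vs reported 66.4 → residual 0.0 km
  Site 2: calculated 139.9 vs reported 139.9 → residual 0.0 km
  Site 3: calculated 118.9 vs reported 118.9 → residual 0.0 km
  Site 4: calculated 12.4 vs reported 42.2 → residual 29.8 km
Site 1, Site 2, Site 3 are mutually consistent (residuals ≈ 0); Site 4 is off by 29.8 km.

Site 4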